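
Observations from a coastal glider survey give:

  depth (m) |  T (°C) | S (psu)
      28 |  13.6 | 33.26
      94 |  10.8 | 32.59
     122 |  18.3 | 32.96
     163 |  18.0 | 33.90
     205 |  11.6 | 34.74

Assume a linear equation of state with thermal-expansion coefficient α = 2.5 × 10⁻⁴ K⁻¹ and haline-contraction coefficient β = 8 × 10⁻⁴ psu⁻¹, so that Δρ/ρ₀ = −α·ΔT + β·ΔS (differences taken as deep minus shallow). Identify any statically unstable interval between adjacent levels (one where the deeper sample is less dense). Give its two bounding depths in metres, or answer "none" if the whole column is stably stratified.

Evaluate Δρ/ρ₀ = −αΔT + βΔS across each adjacent pair:
  28–94 m: −αΔT+βΔS = −(2.5 × 10⁻⁴)(-2.8)+(8 × 10⁻⁴)(-0.67) = 1.6 × 10⁻⁴ → stable
  94–122 m: −αΔT+βΔS = −(2.5 × 10⁻⁴)(+7.5)+(8 × 10⁻⁴)(+0.37) = -1.6 × 10⁻³ → UNSTABLE
  122–163 m: −αΔT+βΔS = −(2.5 × 10⁻⁴)(-0.3)+(8 × 10⁻⁴)(+0.94) = 8.3 × 10⁻⁴ → stable
  163–205 m: −αΔT+βΔS = −(2.5 × 10⁻⁴)(-6.4)+(8 × 10⁻⁴)(+0.84) = 2.3 × 10⁻³ → stable
The 94–122 m interval has Δρ < 0: lighter water underlies denser water.

94–122 m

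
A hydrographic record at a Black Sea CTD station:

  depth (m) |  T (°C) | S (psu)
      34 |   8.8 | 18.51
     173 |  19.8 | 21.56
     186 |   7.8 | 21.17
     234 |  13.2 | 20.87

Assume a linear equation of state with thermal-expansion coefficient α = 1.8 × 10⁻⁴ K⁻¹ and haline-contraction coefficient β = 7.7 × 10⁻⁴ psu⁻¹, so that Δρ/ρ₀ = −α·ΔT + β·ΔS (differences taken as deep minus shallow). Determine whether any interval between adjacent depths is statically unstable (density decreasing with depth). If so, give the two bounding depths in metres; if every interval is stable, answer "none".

186–234 m

Evaluate Δρ/ρ₀ = −αΔT + βΔS across each adjacent pair:
  34–173 m: −αΔT+βΔS = −(1.8 × 10⁻⁴)(+11.0)+(7.7 × 10⁻⁴)(+3.05) = 3.7 × 10⁻⁴ → stable
  173–186 m: −αΔT+βΔS = −(1.8 × 10⁻⁴)(-12.0)+(7.7 × 10⁻⁴)(-0.39) = 1.9 × 10⁻³ → stable
  186–234 m: −αΔT+βΔS = −(1.8 × 10⁻⁴)(+5.4)+(7.7 × 10⁻⁴)(-0.30) = -1.2 × 10⁻³ → UNSTABLE
The 186–234 m interval has Δρ < 0: lighter water underlies denser water.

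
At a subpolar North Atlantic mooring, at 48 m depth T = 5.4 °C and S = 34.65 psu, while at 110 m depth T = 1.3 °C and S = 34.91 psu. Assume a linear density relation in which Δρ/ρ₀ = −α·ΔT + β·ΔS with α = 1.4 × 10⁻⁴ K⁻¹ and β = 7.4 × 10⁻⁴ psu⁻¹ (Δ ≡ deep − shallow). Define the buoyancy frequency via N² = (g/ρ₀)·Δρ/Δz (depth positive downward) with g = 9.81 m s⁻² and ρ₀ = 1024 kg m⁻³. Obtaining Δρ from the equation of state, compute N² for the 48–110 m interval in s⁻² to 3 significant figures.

ΔT = -4.1 K, ΔS = +0.26 psu (deep − shallow).
Δρ/ρ₀ = −αΔT + βΔS = 5.74 × 10⁻⁴ + 1.924 × 10⁻⁴ = 7.664 × 10⁻⁴, so Δρ ≈ 0.7848 kg m⁻³.
N² = (g/ρ₀)·Δρ/Δz = g·(Δρ/ρ₀)/Δz = 9.81 × 7.664 × 10⁻⁴ / 62 = 1.2126 × 10⁻⁴ s⁻² ≈ 1.21 × 10⁻⁴ s⁻².

1.21 × 10⁻⁴ s⁻²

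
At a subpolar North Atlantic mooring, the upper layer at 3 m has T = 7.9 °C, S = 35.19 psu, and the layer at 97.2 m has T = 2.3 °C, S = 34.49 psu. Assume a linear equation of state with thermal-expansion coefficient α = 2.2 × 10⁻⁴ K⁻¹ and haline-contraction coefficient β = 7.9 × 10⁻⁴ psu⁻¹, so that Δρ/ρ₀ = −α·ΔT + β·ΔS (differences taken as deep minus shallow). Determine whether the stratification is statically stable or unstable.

ΔT = 2.3 − 7.9 = -5.6 K and ΔS = 34.49 − 35.19 = -0.70 psu (deep − shallow).
−αΔT = 1.232 × 10⁻³; βΔS = -5.53 × 10⁻⁴; sum Δρ/ρ₀ = 6.79 × 10⁻⁴.
Δρ/ρ₀ > 0, so Δρ > 0: deeper water is denser → statically stable.

stable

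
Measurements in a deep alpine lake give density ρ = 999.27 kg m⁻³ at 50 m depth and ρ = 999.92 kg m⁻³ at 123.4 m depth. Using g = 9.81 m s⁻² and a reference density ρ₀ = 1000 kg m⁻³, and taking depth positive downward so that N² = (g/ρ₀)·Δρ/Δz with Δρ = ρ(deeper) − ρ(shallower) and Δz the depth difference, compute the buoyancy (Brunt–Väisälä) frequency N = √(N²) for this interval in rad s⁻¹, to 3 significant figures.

Δρ = 999.92 − 999.27 = 0.65 kg m⁻³ over Δz = 123.4 − 50 = 73.4 m.
N² = (9.81/1000) × (0.65/73.4) = 8.6873 × 10⁻⁵ s⁻².
N = √(8.6873 × 10⁻⁵) = 9.3206 × 10⁻³ rad s⁻¹ ≈ 9.32 × 10⁻³ rad s⁻¹.

9.32 × 10⁻³ rad s⁻¹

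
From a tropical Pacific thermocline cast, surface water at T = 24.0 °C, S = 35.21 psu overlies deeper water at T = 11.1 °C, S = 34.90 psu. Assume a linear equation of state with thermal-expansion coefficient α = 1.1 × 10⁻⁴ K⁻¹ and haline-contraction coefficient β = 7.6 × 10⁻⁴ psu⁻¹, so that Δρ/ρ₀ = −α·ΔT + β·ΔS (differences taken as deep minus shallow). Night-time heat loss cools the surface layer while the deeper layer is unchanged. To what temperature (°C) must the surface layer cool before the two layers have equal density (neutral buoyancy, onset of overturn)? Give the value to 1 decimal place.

Neutral buoyancy requires Δρ = 0, i.e. −α(T_deep − T_surf′) + β(S_deep − S_surf) = 0.
T_surf′ = T_deep − (β/α)·ΔS = 11.1 − (7.6 × 10⁻⁴/1.1 × 10⁻⁴)·(-0.31) = 13.242 °C.
Cooling required: 24.0 − (13.242) = 10.758 °C.

13.2 °C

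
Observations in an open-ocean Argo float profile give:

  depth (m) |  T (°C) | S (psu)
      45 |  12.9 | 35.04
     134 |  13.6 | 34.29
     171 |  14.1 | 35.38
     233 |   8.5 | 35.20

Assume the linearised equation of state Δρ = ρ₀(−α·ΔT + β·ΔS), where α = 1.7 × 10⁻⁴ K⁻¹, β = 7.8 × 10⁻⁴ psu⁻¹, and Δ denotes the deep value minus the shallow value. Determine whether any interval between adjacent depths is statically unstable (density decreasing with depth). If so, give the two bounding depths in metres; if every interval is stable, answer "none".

Evaluate Δρ/ρ₀ = −αΔT + βΔS across each adjacent pair:
  45–134 m: −αΔT+βΔS = −(1.7 × 10⁻⁴)(+0.7)+(7.8 × 10⁻⁴)(-0.75) = -7.0 × 10⁻⁴ → UNSTABLE
  134–171 m: −αΔT+βΔS = −(1.7 × 10⁻⁴)(+0.5)+(7.8 × 10⁻⁴)(+1.09) = 7.7 × 10⁻⁴ → stable
  171–233 m: −αΔT+βΔS = −(1.7 × 10⁻⁴)(-5.6)+(7.8 × 10⁻⁴)(-0.18) = 8.1 × 10⁻⁴ → stable
The 45–134 m interval has Δρ < 0: lighter water underlies denser water.

45–134 m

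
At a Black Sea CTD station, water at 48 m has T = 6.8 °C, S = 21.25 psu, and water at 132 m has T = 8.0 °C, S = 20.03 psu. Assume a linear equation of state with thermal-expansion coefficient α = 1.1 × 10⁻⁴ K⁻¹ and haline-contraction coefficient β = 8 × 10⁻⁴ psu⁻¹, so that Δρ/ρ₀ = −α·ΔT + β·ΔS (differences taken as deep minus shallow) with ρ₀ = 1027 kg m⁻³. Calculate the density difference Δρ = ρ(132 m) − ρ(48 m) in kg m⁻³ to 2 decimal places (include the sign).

ΔT = +1.2 K, ΔS = -1.22 psu (deep − shallow).
Δρ/ρ₀ = −(1.1 × 10⁻⁴)(+1.2) + (8 × 10⁻⁴)(-1.22) = -1.108 × 10⁻³.
Δρ = 1027 × (-1.108 × 10⁻³) = -1.14 kg m⁻³.
Negative Δρ: lighter below, statically unstable.

-1.14 kg m⁻³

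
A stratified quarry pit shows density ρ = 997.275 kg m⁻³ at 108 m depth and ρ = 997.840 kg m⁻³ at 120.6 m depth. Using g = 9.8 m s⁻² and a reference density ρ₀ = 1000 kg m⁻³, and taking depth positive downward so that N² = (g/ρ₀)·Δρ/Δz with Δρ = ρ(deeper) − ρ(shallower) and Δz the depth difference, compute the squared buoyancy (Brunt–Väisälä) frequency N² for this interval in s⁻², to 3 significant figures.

Δρ = 997.840 − 997.275 = 0.565 kg m⁻³ over Δz = 120.6 − 108 = 12.6 m.
N² = (9.8/1000) × (0.565/12.6) = 4.3944 × 10⁻⁴ s⁻² ≈ 4.39 × 10⁻⁴ s⁻².

4.39 × 10⁻⁴ s⁻²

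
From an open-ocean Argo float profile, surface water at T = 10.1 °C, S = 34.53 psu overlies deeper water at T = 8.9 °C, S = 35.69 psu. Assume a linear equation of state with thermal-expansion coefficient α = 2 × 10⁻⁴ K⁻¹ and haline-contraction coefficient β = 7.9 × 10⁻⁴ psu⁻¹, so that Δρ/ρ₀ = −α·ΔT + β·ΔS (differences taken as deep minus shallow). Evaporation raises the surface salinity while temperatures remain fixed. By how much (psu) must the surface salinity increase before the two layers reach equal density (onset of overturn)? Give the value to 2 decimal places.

Neutral buoyancy requires −α(T_deep − T_surf) + β(S_deep − S_surf′) = 0.
S_surf′ = S_deep − (α/β)·ΔT = 35.69 − (2 × 10⁻⁴/7.9 × 10⁻⁴)·(-1.2) = 35.9938 psu.
Increase required: 35.9938 − 34.53 = 1.4638 psu.

1.46 psu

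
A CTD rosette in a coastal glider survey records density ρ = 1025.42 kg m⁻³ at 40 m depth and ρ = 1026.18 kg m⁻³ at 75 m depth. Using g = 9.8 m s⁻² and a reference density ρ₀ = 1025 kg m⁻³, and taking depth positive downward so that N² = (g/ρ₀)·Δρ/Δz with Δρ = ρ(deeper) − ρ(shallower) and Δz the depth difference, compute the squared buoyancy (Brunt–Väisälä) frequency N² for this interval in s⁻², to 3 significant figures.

Δρ = 1026.18 − 1025.42 = 0.76 kg m⁻³ over Δz = 75 − 40 = 35 m.
N² = (9.8/1025) × (0.76/35) = 2.0761 × 10⁻⁴ s⁻² ≈ 2.08 × 10⁻⁴ s⁻².

2.08 × 10⁻⁴ s⁻²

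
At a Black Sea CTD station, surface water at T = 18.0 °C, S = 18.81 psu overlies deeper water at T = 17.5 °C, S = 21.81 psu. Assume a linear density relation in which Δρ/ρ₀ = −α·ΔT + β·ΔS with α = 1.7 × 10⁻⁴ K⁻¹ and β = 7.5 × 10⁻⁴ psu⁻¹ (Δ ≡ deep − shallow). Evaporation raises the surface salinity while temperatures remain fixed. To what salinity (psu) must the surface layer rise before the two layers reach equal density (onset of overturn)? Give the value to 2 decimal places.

Neutral buoyancy requires −α(T_deep − T_surf) + β(S_deep − S_surf′) = 0.
S_surf′ = S_deep − (α/β)·ΔT = 21.81 − (1.7 × 10⁻⁴/7.5 × 10⁻⁴)·(-0.5) = 21.9233 psu.
Increase required: 21.9233 − 18.81 = 3.1133 psu.

21.92 psu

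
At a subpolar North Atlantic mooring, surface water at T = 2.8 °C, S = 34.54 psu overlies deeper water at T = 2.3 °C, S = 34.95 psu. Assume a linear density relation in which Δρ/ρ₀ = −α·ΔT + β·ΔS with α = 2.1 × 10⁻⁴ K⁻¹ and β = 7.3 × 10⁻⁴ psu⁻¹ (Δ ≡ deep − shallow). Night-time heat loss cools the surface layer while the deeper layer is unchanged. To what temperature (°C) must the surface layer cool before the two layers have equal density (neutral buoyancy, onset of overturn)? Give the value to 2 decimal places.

0.87 °C

Neutral buoyancy requires Δρ = 0, i.e. −α(T_deep − T_surf′) + β(S_deep − S_surf) = 0.
T_surf′ = T_deep − (β/α)·ΔS = 2.3 − (7.3 × 10⁻⁴/2.1 × 10⁻⁴)·(+0.41) = 0.8748 °C.
Cooling required: 2.8 − (0.8748) = 1.9252 °C.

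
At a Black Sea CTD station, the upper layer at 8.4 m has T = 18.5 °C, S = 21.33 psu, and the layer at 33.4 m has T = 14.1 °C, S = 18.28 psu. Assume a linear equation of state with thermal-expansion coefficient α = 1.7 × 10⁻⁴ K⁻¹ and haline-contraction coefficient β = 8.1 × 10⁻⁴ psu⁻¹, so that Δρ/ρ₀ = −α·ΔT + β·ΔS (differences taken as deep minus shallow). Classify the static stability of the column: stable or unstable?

unstable

ΔT = 14.1 − 18.5 = -4.4 K and ΔS = 18.28 − 21.33 = -3.05 psu (deep − shallow).
−αΔT = 7.48 × 10⁻⁴; βΔS = -2.4705 × 10⁻³; sum Δρ/ρ₀ = -1.7225 × 10⁻³.
Δρ/ρ₀ < 0, so Δρ < 0: deeper water is lighter → statically unstable; the column would overturn.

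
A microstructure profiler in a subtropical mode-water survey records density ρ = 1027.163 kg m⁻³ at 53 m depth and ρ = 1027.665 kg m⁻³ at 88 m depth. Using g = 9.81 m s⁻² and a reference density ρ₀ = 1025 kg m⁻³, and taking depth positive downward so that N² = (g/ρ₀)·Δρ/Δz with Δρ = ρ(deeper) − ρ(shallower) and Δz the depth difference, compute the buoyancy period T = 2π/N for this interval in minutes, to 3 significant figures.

8.94 min

Δρ = 1027.665 − 1027.163 = 0.502 kg m⁻³ over Δz = 88 − 53 = 35 m.
N² = (9.81/1025) × (0.502/35) = 1.3727 × 10⁻⁴ s⁻².
N = √(1.3727 × 10⁻⁴) = 0.011716 rad s⁻¹, so T = 2π/N = 536.29 s = 8.9382 min ≈ 8.94 min.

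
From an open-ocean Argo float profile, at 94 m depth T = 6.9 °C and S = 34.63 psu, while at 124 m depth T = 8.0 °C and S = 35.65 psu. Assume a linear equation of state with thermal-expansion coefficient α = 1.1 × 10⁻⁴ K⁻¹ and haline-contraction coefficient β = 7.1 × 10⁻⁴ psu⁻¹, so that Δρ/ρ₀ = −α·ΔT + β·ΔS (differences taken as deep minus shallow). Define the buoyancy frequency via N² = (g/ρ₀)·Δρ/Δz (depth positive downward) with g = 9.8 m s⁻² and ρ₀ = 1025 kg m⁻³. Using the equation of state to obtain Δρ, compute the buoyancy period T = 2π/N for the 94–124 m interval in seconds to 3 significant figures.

448 s

ΔT = +1.1 K, ΔS = +1.02 psu (deep − shallow).
Δρ/ρ₀ = −αΔT + βΔS = -1.21 × 10⁻⁴ + 7.242 × 10⁻⁴ = 6.032 × 10⁻⁴, so Δρ ≈ 0.6183 kg m⁻³.
N² = (g/ρ₀)·Δρ/Δz = g·(Δρ/ρ₀)/Δz = 9.8 × 6.032 × 10⁻⁴ / 30 = 1.9705 × 10⁻⁴ s⁻².
N = √(1.9705 × 10⁻⁴) = 0.014037 rad s⁻¹ → T = 2π/N = 447.62 s ≈ 448 s.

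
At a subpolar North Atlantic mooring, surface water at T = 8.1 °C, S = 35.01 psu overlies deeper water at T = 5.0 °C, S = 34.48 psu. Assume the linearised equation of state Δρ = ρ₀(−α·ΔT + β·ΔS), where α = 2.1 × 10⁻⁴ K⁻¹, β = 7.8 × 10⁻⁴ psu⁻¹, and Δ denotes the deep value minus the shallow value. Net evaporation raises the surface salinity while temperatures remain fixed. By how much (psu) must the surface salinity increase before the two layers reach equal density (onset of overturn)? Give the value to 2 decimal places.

Neutral buoyancy requires −α(T_deep − T_surf) + β(S_deep − S_surf′) = 0.
S_surf′ = S_deep − (α/β)·ΔT = 34.48 − (2.1 × 10⁻⁴/7.8 × 10⁻⁴)·(-3.1) = 35.3146 psu.
Increase required: 35.3146 − 35.01 = 0.3046 psu.

0.30 psu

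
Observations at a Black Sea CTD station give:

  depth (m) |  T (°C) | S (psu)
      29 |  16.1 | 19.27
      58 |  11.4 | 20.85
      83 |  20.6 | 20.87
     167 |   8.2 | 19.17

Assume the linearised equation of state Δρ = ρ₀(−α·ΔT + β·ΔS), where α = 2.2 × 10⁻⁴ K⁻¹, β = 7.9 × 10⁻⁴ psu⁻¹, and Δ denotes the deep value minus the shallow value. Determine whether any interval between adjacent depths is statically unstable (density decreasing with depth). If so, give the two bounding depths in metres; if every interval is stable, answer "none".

58–83 m

Evaluate Δρ/ρ₀ = −αΔT + βΔS across each adjacent pair:
  29–58 m: −αΔT+βΔS = −(2.2 × 10⁻⁴)(-4.7)+(7.9 × 10⁻⁴)(+1.58) = 2.3 × 10⁻³ → stable
  58–83 m: −αΔT+βΔS = −(2.2 × 10⁻⁴)(+9.2)+(7.9 × 10⁻⁴)(+0.02) = -2.0 × 10⁻³ → UNSTABLE
  83–167 m: −αΔT+βΔS = −(2.2 × 10⁻⁴)(-12.4)+(7.9 × 10⁻⁴)(-1.70) = 1.4 × 10⁻³ → stable
The 58–83 m interval has Δρ < 0: lighter water underlies denser water.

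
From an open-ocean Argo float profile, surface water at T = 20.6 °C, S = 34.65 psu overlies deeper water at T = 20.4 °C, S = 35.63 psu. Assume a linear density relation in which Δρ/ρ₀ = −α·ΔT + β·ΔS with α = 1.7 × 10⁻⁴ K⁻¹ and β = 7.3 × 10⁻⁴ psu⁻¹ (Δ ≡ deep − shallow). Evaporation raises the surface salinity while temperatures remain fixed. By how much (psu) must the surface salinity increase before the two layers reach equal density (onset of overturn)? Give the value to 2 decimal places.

Neutral buoyancy requires −α(T_deep − T_surf) + β(S_deep − S_surf′) = 0.
S_surf′ = S_deep − (α/β)·ΔT = 35.63 − (1.7 × 10⁻⁴/7.3 × 10⁻⁴)·(-0.2) = 35.6766 psu.
Increase required: 35.6766 − 34.65 = 1.0266 psu.

1.03 psu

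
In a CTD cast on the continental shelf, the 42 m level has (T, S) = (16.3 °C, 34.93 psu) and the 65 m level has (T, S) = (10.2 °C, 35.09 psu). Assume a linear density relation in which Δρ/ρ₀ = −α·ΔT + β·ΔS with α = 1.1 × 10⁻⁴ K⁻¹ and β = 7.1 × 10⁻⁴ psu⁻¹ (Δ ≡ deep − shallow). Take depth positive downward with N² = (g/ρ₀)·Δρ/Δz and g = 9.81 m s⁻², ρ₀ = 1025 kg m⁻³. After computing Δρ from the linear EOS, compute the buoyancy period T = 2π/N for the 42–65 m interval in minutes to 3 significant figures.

5.72 min

ΔT = -6.1 K, ΔS = +0.16 psu (deep − shallow).
Δρ/ρ₀ = −αΔT + βΔS = 6.71 × 10⁻⁴ + 1.136 × 10⁻⁴ = 7.846 × 10⁻⁴, so Δρ ≈ 0.8042 kg m⁻³.
N² = (g/ρ₀)·Δρ/Δz = g·(Δρ/ρ₀)/Δz = 9.81 × 7.846 × 10⁻⁴ / 23 = 3.3465 × 10⁻⁴ s⁻².
N = √(3.3465 × 10⁻⁴) = 0.018293 rad s⁻¹ → T = 2π/N = 343.47 s = 5.7245 min ≈ 5.72 min.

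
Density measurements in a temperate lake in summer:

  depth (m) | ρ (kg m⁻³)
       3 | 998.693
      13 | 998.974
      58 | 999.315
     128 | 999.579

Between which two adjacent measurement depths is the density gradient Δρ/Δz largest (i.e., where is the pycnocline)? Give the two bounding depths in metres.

3–13 m

Compute the density gradient over each adjacent pair:
  3–13 m: Δρ/Δz = 0.281/10 = 0.028 kg m⁻⁴
  13–58 m: Δρ/Δz = 0.341/45 = 7.6 × 10⁻³ kg m⁻⁴
  58–128 m: Δρ/Δz = 0.264/70 = 3.8 × 10⁻³ kg m⁻⁴
The largest gradient is in the 3–13 m interval — the pycnocline.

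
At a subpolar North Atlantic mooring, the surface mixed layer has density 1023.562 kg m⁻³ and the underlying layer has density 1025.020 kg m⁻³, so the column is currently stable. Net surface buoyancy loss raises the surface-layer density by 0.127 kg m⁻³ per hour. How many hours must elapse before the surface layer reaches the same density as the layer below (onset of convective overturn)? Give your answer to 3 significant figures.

Density deficit of the surface layer: 1025.020 − 1023.562 = 1.458 kg m⁻³.
Required change = 1.458 / 0.127 = 11.5 hours.

11.5 hours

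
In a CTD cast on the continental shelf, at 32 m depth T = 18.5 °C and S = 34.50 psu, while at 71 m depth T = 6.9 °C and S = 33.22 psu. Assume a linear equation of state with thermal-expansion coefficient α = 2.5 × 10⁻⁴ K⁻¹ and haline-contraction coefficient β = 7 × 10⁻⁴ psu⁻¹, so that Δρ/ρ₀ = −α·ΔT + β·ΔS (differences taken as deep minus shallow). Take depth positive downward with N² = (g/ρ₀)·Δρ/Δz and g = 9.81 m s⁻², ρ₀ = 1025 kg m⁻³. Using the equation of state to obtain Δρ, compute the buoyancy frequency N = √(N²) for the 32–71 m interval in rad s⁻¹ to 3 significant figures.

0.0225 rad s⁻¹

ΔT = -11.6 K, ΔS = -1.28 psu (deep − shallow).
Δρ/ρ₀ = −αΔT + βΔS = 2.90 × 10⁻³ − 8.96 × 10⁻⁴ = 2.004 × 10⁻³, so Δρ ≈ 2.054 kg m⁻³.
N² = (g/ρ₀)·Δρ/Δz = g·(Δρ/ρ₀)/Δz = 9.81 × 2.004 × 10⁻³ / 39 = 5.0408 × 10⁻⁴ s⁻².
N = √(5.0408 × 10⁻⁴) = 0.022452 rad s⁻¹ ≈ 0.0225 rad s⁻¹.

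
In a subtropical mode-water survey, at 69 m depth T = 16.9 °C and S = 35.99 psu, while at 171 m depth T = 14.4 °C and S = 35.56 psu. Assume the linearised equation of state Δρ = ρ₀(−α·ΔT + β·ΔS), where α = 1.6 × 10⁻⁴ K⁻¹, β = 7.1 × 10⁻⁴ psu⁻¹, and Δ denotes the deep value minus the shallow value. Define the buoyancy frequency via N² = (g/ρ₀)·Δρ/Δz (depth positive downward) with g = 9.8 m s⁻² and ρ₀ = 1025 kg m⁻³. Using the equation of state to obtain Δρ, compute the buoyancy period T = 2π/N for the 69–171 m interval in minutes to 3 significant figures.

34.7 min

ΔT = -2.5 K, ΔS = -0.43 psu (deep − shallow).
Δρ/ρ₀ = −αΔT + βΔS = 4.00 × 10⁻⁴ − 3.053 × 10⁻⁴ = 9.47 × 10⁻⁵, so Δρ ≈ 0.09707 kg m⁻³.
N² = (g/ρ₀)·Δρ/Δz = g·(Δρ/ρ₀)/Δz = 9.8 × 9.47 × 10⁻⁵ / 102 = 9.0986 × 10⁻⁶ s⁻².
N = √(9.0986 × 10⁻⁶) = 3.0164 × 10⁻³ rad s⁻¹ → T = 2π/N = 2.0830 × 10³ s = 34.717 min ≈ 34.7 min.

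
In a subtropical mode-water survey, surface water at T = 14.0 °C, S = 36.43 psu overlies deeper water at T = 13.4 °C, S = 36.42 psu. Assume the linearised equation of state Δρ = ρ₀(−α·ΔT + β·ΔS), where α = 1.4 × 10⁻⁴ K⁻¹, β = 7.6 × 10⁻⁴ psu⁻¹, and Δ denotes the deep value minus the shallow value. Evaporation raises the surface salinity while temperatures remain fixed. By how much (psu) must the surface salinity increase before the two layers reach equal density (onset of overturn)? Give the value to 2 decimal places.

0.10 psu

Neutral buoyancy requires −α(T_deep − T_surf) + β(S_deep − S_surf′) = 0.
S_surf′ = S_deep − (α/β)·ΔT = 36.42 − (1.4 × 10⁻⁴/7.6 × 10⁻⁴)·(-0.6) = 36.5305 psu.
Increase required: 36.5305 − 36.43 = 0.1005 psu.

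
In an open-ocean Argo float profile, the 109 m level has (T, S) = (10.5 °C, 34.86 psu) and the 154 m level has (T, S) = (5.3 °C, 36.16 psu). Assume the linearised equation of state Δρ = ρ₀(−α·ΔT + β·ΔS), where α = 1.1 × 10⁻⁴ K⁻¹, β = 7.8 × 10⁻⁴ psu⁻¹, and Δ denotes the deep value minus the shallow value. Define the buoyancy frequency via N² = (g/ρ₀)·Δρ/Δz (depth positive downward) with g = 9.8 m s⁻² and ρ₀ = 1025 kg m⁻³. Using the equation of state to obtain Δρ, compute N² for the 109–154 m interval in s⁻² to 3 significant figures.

ΔT = -5.2 K, ΔS = +1.30 psu (deep − shallow).
Δρ/ρ₀ = −αΔT + βΔS = 5.72 × 10⁻⁴ + 1.014 × 10⁻³ = 1.586 × 10⁻³, so Δρ ≈ 1.626 kg m⁻³.
N² = (g/ρ₀)·Δρ/Δz = g·(Δρ/ρ₀)/Δz = 9.8 × 1.586 × 10⁻³ / 45 = 3.4540 × 10⁻⁴ s⁻² ≈ 3.45 × 10⁻⁴ s⁻².

3.45 × 10⁻⁴ s⁻²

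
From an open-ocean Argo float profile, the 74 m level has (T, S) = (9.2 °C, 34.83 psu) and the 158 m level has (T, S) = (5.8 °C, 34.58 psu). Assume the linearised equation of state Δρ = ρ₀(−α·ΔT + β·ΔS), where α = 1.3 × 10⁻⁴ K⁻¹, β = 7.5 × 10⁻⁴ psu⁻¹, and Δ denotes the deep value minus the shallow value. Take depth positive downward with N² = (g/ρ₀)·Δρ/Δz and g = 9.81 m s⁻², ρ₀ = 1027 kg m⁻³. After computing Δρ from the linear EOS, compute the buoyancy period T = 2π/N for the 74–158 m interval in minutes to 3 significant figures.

ΔT = -3.4 K, ΔS = -0.25 psu (deep − shallow).
Δρ/ρ₀ = −αΔT + βΔS = 4.42 × 10⁻⁴ − 1.875 × 10⁻⁴ = 2.545 × 10⁻⁴, so Δρ ≈ 0.2614 kg m⁻³.
N² = (g/ρ₀)·Δρ/Δz = g·(Δρ/ρ₀)/Δz = 9.81 × 2.545 × 10⁻⁴ / 84 = 2.9722 × 10⁻⁵ s⁻².
N = √(2.9722 × 10⁻⁵) = 5.4518 × 10⁻³ rad s⁻¹ → T = 2π/N = 1.1525 × 10³ s = 19.208 min ≈ 19.2 min.

19.2 min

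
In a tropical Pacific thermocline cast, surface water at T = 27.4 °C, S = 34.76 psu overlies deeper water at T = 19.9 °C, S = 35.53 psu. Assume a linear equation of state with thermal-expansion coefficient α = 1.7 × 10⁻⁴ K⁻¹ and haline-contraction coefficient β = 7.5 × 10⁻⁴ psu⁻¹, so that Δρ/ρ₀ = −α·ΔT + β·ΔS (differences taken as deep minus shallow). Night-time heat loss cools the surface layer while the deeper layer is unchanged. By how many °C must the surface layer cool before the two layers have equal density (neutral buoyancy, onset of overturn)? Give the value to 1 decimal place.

10.9 °C

Neutral buoyancy requires Δρ = 0, i.e. −α(T_deep − T_surf′) + β(S_deep − S_surf) = 0.
T_surf′ = T_deep − (β/α)·ΔS = 19.9 − (7.5 × 10⁻⁴/1.7 × 10⁻⁴)·(+0.77) = 16.503 °C.
Cooling required: 27.4 − (16.503) = 10.897 °C.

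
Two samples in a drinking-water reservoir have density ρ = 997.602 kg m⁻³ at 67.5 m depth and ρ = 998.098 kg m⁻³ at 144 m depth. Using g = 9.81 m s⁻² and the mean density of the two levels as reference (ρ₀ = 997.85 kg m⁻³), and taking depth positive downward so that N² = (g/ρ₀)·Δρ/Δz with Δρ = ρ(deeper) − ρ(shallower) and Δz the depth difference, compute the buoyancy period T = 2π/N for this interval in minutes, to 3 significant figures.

13.1 min

Δρ = 998.098 − 997.602 = 0.496 kg m⁻³ over Δz = 144 − 67.5 = 76.5 m.
N² = (9.81/997.85) × (0.496/76.5) = 6.3742 × 10⁻⁵ s⁻².
N = √(6.3742 × 10⁻⁵) = 7.9839 × 10⁻³ rad s⁻¹, so T = 2π/N = 786.98 s = 13.116 min ≈ 13.1 min.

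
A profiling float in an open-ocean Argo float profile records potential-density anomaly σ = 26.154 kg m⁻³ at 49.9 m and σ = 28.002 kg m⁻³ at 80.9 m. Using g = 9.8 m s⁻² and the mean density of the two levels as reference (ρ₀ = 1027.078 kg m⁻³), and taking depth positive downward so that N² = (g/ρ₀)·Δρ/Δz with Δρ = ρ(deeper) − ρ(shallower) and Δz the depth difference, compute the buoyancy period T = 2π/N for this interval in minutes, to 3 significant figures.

Δρ = 1028.002 − 1026.154 = 1.848 kg m⁻³ over Δz = 80.9 − 49.9 = 31 m.
N² = (9.8/1027.078) × (1.848/31) = 5.6880 × 10⁻⁴ s⁻².
N = √(5.6880 × 10⁻⁴) = 0.023850 rad s⁻¹, so T = 2π/N = 263.45 s = 4.3908 min ≈ 4.39 min.

4.39 min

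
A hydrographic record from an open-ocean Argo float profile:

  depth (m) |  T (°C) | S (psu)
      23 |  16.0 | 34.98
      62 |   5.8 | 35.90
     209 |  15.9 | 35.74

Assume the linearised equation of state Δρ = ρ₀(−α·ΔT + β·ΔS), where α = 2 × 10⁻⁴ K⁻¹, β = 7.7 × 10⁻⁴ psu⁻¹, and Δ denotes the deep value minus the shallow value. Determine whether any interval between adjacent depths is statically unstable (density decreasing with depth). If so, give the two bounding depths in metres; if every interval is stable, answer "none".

62–209 m

Evaluate Δρ/ρ₀ = −αΔT + βΔS across each adjacent pair:
  23–62 m: −αΔT+βΔS = −(2 × 10⁻⁴)(-10.2)+(7.7 × 10⁻⁴)(+0.92) = 2.7 × 10⁻³ → stable
  62–209 m: −αΔT+βΔS = −(2 × 10⁻⁴)(+10.1)+(7.7 × 10⁻⁴)(-0.16) = -2.1 × 10⁻³ → UNSTABLE
The 62–209 m interval has Δρ < 0: lighter water underlies denser water.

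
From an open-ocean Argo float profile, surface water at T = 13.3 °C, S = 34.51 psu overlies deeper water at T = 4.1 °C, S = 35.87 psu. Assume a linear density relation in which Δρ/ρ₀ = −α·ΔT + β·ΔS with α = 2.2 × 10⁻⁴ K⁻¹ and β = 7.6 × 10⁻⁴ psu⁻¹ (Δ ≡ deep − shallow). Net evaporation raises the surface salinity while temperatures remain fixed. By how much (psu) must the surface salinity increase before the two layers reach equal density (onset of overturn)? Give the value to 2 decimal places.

Neutral buoyancy requires −α(T_deep − T_surf) + β(S_deep − S_surf′) = 0.
S_surf′ = S_deep − (α/β)·ΔT = 35.87 − (2.2 × 10⁻⁴/7.6 × 10⁻⁴)·(-9.2) = 38.5332 psu.
Increase required: 38.5332 − 34.51 = 4.0232 psu.

4.02 psu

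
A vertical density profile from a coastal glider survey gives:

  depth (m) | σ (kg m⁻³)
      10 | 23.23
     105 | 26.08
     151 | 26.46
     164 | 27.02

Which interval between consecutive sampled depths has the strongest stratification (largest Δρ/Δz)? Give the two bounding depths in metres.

151–164 m

Compute the density gradient over each adjacent pair:
  10–105 m: Δρ/Δz = 2.85/95 = 0.030 kg m⁻⁴
  105–151 m: Δρ/Δz = 0.38/46 = 8.3 × 10⁻³ kg m⁻⁴
  151–164 m: Δρ/Δz = 0.56/13 = 0.043 kg m⁻⁴
The largest gradient is in the 151–164 m interval — the pycnocline.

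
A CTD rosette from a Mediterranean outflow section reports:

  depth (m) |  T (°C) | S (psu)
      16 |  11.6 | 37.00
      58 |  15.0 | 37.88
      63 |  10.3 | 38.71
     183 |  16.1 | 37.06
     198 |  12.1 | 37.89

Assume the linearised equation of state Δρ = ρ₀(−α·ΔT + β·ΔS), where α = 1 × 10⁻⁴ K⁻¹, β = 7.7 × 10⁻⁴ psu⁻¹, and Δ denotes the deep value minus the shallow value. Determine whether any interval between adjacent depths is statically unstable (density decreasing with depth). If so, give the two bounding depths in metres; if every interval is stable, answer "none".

Evaluate Δρ/ρ₀ = −αΔT + βΔS across each adjacent pair:
  16–58 m: −αΔT+βΔS = −(1 × 10⁻⁴)(+3.4)+(7.7 × 10⁻⁴)(+0.88) = 3.4 × 10⁻⁴ → stable
  58–63 m: −αΔT+βΔS = −(1 × 10⁻⁴)(-4.7)+(7.7 × 10⁻⁴)(+0.83) = 1.1 × 10⁻³ → stable
  63–183 m: −αΔT+βΔS = −(1 × 10⁻⁴)(+5.8)+(7.7 × 10⁻⁴)(-1.65) = -1.9 × 10⁻³ → UNSTABLE
  183–198 m: −αΔT+βΔS = −(1 × 10⁻⁴)(-4.0)+(7.7 × 10⁻⁴)(+0.83) = 1.0 × 10⁻³ → stable
The 63–183 m interval has Δρ < 0: lighter water underlies denser water.

63–183 m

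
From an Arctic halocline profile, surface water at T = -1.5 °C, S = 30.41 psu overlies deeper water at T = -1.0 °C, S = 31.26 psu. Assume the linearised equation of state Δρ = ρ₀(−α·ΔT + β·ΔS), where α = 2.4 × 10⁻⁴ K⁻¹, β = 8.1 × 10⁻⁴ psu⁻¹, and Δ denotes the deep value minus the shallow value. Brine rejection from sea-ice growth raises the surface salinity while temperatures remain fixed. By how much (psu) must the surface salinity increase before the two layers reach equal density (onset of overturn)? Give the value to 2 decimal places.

0.70 psu

Neutral buoyancy requires −α(T_deep − T_surf) + β(S_deep − S_surf′) = 0.
S_surf′ = S_deep − (α/β)·ΔT = 31.26 − (2.4 × 10⁻⁴/8.1 × 10⁻⁴)·(+0.5) = 31.1119 psu.
Increase required: 31.1119 − 30.41 = 0.7019 psu.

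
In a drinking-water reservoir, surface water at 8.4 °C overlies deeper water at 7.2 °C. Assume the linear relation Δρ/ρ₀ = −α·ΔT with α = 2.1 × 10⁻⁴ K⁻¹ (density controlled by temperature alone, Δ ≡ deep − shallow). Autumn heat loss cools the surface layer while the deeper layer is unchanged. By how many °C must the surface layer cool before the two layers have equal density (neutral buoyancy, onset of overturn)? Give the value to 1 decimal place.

1.2 °C

With temperature the only control, equal density requires T_surf′ = T_deep.
T_surf′ = 7.2 °C.
Cooling required: 8.4 − 7.2 = 1.2 °C.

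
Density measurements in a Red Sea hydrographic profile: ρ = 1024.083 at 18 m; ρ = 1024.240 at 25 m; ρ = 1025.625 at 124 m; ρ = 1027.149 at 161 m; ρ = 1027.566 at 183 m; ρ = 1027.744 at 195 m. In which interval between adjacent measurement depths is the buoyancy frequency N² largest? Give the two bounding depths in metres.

Compute the density gradient over each adjacent pair:
  18–25 m: Δρ/Δz = 0.157/7 = 0.022 kg m⁻⁴
  25–124 m: Δρ/Δz = 1.385/99 = 0.014 kg m⁻⁴
  124–161 m: Δρ/Δz = 1.524/37 = 0.041 kg m⁻⁴
  161–183 m: Δρ/Δz = 0.417/22 = 0.019 kg m⁻⁴
  183–195 m: Δρ/Δz = 0.178/12 = 0.015 kg m⁻⁴
The largest gradient is in the 124–161 m interval — the pycnocline.

124–161 m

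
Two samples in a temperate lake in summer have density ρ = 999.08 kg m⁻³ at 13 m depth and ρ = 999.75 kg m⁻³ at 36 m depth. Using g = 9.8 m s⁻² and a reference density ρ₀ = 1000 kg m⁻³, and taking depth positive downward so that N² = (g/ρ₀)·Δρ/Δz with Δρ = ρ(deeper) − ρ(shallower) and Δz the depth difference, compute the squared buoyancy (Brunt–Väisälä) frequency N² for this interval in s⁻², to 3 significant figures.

2.85 × 10⁻⁴ s⁻²

Δρ = 999.75 − 999.08 = 0.67 kg m⁻³ over Δz = 36 − 13 = 23 m.
N² = (9.8/1000) × (0.67/23) = 2.8548 × 10⁻⁴ s⁻² ≈ 2.85 × 10⁻⁴ s⁻².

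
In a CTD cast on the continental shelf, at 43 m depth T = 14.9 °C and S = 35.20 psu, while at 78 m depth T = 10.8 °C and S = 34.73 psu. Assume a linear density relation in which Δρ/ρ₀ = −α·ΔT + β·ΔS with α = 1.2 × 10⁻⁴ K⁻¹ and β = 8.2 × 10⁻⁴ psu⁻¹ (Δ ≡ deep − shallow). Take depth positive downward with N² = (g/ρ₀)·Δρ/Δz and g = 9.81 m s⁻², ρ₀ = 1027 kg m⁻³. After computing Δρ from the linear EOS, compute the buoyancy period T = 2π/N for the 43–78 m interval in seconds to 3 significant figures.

1.15 × 10³ s

ΔT = -4.1 K, ΔS = -0.47 psu (deep − shallow).
Δρ/ρ₀ = −αΔT + βΔS = 4.92 × 10⁻⁴ − 3.854 × 10⁻⁴ = 1.066 × 10⁻⁴, so Δρ ≈ 0.1095 kg m⁻³.
N² = (g/ρ₀)·Δρ/Δz = g·(Δρ/ρ₀)/Δz = 9.81 × 1.066 × 10⁻⁴ / 35 = 2.9878 × 10⁻⁵ s⁻².
N = √(2.9878 × 10⁻⁵) = 5.4661 × 10⁻³ rad s⁻¹ → T = 2π/N = 1.1495 × 10³ s ≈ 1.15 × 10³ s.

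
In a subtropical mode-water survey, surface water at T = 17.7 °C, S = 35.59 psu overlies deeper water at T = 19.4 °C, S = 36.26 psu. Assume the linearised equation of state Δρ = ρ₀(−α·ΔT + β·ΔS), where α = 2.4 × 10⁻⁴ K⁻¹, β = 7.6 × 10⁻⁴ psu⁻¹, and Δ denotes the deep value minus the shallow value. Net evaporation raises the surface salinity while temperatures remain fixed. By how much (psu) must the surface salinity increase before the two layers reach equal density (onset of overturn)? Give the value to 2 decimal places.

0.13 psu

Neutral buoyancy requires −α(T_deep − T_surf) + β(S_deep − S_surf′) = 0.
S_surf′ = S_deep − (α/β)·ΔT = 36.26 − (2.4 × 10⁻⁴/7.6 × 10⁻⁴)·(+1.7) = 35.7232 psu.
Increase required: 35.7232 − 35.59 = 0.1332 psu.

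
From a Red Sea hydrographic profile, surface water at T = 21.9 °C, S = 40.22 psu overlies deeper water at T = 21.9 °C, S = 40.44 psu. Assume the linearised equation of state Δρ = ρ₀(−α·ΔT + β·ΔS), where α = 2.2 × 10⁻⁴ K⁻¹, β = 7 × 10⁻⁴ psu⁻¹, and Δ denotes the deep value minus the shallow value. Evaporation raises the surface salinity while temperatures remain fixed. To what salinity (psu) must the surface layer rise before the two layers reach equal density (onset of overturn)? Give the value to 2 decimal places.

Neutral buoyancy requires −α(T_deep − T_surf) + β(S_deep − S_surf′) = 0.
S_surf′ = S_deep − (α/β)·ΔT = 40.44 − (2.2 × 10⁻⁴/7 × 10⁻⁴)·(+0.0) = 40.4400 psu.
Increase required: 40.4400 − 40.22 = 0.2200 psu.

40.44 psu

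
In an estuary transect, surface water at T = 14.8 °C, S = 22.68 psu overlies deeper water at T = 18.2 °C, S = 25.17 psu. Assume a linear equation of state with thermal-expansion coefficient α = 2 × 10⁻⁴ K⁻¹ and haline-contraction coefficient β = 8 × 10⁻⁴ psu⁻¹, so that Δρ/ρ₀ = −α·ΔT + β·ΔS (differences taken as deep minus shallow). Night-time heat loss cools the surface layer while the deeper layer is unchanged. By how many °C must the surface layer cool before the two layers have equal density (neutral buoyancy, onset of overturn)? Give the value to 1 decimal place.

6.6 °C

Neutral buoyancy requires Δρ = 0, i.e. −α(T_deep − T_surf′) + β(S_deep − S_surf) = 0.
T_surf′ = T_deep − (β/α)·ΔS = 18.2 − (8 × 10⁻⁴/2 × 10⁻⁴)·(+2.49) = 8.240 °C.
Cooling required: 14.8 − (8.240) = 6.560 °C.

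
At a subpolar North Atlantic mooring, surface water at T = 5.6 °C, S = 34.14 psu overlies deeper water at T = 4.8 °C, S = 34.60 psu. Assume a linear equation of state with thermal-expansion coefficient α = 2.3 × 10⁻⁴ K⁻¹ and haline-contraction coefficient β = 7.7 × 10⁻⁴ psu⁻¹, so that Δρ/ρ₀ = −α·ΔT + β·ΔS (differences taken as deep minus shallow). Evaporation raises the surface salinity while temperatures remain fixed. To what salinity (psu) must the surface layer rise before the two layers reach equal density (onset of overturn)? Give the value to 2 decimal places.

Neutral buoyancy requires −α(T_deep − T_surf) + β(S_deep − S_surf′) = 0.
S_surf′ = S_deep − (α/β)·ΔT = 34.60 − (2.3 × 10⁻⁴/7.7 × 10⁻⁴)·(-0.8) = 34.8390 psu.
Increase required: 34.8390 − 34.14 = 0.6990 psu.

34.84 psu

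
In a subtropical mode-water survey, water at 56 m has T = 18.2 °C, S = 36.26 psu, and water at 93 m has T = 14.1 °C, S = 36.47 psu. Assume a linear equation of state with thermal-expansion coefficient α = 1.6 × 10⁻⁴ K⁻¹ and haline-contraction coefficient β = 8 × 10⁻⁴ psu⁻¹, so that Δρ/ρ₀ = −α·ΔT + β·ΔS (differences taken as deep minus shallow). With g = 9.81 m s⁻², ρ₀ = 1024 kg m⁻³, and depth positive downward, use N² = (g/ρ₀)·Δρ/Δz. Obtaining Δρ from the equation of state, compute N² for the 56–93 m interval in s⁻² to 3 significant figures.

2.18 × 10⁻⁴ s⁻²

ΔT = -4.1 K, ΔS = +0.21 psu (deep − shallow).
Δρ/ρ₀ = −αΔT + βΔS = 6.56 × 10⁻⁴ + 1.68 × 10⁻⁴ = 8.24 × 10⁻⁴, so Δρ ≈ 0.8438 kg m⁻³.
N² = (g/ρ₀)·Δρ/Δz = g·(Δρ/ρ₀)/Δz = 9.81 × 8.24 × 10⁻⁴ / 37 = 2.1847 × 10⁻⁴ s⁻² ≈ 2.18 × 10⁻⁴ s⁻².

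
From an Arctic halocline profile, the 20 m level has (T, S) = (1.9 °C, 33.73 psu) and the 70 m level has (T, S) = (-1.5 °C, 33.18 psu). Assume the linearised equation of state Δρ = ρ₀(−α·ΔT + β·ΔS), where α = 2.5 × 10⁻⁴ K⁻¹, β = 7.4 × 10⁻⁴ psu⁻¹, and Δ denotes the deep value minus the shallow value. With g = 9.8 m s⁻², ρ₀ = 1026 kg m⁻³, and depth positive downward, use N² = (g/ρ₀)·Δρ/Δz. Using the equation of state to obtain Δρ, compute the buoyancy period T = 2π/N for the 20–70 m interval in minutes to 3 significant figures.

ΔT = -3.4 K, ΔS = -0.55 psu (deep − shallow).
Δρ/ρ₀ = −αΔT + βΔS = 8.50 × 10⁻⁴ − 4.07 × 10⁻⁴ = 4.43 × 10⁻⁴, so Δρ ≈ 0.4545 kg m⁻³.
N² = (g/ρ₀)·Δρ/Δz = g·(Δρ/ρ₀)/Δz = 9.8 × 4.43 × 10⁻⁴ / 50 = 8.6828 × 10⁻⁵ s⁻².
N = √(8.6828 × 10⁻⁵) = 9.3182 × 10⁻³ rad s⁻¹ → T = 2π/N = 674.29 s = 11.238 min ≈ 11.2 min.

11.2 min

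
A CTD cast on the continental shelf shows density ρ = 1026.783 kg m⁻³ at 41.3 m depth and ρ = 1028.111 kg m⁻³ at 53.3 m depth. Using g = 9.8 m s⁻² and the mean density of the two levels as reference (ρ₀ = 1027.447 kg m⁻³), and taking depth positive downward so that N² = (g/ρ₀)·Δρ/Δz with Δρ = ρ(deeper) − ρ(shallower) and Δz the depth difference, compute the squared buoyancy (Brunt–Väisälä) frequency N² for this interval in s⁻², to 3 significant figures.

Δρ = 1028.111 − 1026.783 = 1.328 kg m⁻³ over Δz = 53.3 − 41.3 = 12 m.
N² = (9.8/1027.447) × (1.328/12) = 1.0556 × 10⁻³ s⁻² ≈ 1.06 × 10⁻³ s⁻².

1.06 × 10⁻³ s⁻²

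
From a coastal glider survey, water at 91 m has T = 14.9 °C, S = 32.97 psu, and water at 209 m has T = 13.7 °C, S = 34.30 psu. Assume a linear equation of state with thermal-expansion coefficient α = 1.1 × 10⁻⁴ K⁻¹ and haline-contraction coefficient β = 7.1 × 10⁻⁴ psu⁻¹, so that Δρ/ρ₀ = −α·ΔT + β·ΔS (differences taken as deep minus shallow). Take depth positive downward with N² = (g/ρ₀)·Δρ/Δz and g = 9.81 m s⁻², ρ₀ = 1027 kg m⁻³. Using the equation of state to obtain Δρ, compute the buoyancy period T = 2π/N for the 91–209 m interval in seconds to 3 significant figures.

664 s

ΔT = -1.2 K, ΔS = +1.33 psu (deep − shallow).
Δρ/ρ₀ = −αΔT + βΔS = 1.32 × 10⁻⁴ + 9.443 × 10⁻⁴ = 1.0763 × 10⁻³, so Δρ ≈ 1.105 kg m⁻³.
N² = (g/ρ₀)·Δρ/Δz = g·(Δρ/ρ₀)/Δz = 9.81 × 1.0763 × 10⁻³ / 118 = 8.9479 × 10⁻⁵ s⁻².
N = √(8.9479 × 10⁻⁵) = 9.4593 × 10⁻³ rad s⁻¹ → T = 2π/N = 664.23 s ≈ 664 s.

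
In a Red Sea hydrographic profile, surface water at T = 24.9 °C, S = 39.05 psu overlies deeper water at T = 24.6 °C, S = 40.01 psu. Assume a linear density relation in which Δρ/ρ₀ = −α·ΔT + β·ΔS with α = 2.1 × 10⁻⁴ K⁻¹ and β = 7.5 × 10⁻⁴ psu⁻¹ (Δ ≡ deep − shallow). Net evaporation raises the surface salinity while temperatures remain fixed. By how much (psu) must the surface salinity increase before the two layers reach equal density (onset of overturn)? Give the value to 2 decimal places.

Neutral buoyancy requires −α(T_deep − T_surf) + β(S_deep − S_surf′) = 0.
S_surf′ = S_deep − (α/β)·ΔT = 40.01 − (2.1 × 10⁻⁴/7.5 × 10⁻⁴)·(-0.3) = 40.0940 psu.
Increase required: 40.0940 − 39.05 = 1.0440 psu.

1.04 psu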